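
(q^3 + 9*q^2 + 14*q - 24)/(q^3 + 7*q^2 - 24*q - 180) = (q^2 + 3*q - 4)/(q^2 + q - 30)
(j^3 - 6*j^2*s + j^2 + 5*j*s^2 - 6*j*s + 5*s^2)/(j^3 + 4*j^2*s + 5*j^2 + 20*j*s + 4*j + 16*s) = (j^2 - 6*j*s + 5*s^2)/(j^2 + 4*j*s + 4*j + 16*s)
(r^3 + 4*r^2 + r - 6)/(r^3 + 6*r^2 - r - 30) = (r^2 + r - 2)/(r^2 + 3*r - 10)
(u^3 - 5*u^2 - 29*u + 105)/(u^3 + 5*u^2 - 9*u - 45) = (u - 7)/(u + 3)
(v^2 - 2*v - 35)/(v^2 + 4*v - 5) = (v - 7)/(v - 1)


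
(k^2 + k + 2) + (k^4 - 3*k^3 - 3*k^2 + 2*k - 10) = k^4 - 3*k^3 - 2*k^2 + 3*k - 8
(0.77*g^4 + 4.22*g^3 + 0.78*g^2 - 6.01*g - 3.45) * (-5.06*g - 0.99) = -3.8962*g^5 - 22.1155*g^4 - 8.1246*g^3 + 29.6384*g^2 + 23.4069*g + 3.4155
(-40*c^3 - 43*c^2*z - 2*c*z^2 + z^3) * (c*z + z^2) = -40*c^4*z - 83*c^3*z^2 - 45*c^2*z^3 - c*z^4 + z^5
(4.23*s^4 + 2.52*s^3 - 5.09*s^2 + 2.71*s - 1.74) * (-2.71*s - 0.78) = -11.4633*s^5 - 10.1286*s^4 + 11.8283*s^3 - 3.3739*s^2 + 2.6016*s + 1.3572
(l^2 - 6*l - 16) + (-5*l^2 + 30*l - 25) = -4*l^2 + 24*l - 41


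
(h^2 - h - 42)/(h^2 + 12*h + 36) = (h - 7)/(h + 6)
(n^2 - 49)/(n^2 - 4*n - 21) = (n + 7)/(n + 3)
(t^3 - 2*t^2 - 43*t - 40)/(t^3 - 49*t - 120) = (t + 1)/(t + 3)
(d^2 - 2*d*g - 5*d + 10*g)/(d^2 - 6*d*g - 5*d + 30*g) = (d - 2*g)/(d - 6*g)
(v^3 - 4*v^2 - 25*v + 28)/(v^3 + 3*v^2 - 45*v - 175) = (v^2 + 3*v - 4)/(v^2 + 10*v + 25)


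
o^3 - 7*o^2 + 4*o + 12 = (o - 6)*(o - 2)*(o + 1)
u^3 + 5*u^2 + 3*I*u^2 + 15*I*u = u*(u + 5)*(u + 3*I)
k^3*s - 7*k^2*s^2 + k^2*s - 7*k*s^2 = k*(k - 7*s)*(k*s + s)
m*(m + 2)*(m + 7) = m^3 + 9*m^2 + 14*m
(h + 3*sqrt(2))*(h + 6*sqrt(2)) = h^2 + 9*sqrt(2)*h + 36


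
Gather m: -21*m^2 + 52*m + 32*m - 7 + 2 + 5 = -21*m^2 + 84*m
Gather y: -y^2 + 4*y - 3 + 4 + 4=-y^2 + 4*y + 5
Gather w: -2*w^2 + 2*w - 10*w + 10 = -2*w^2 - 8*w + 10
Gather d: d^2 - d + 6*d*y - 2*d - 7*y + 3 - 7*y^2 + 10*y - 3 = d^2 + d*(6*y - 3) - 7*y^2 + 3*y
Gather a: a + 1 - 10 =a - 9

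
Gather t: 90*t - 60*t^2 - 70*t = -60*t^2 + 20*t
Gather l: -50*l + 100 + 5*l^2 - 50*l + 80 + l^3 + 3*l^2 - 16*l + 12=l^3 + 8*l^2 - 116*l + 192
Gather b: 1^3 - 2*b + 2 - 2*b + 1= 4 - 4*b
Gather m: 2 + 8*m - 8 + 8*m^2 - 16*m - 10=8*m^2 - 8*m - 16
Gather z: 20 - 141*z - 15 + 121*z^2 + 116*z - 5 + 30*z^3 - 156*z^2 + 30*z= 30*z^3 - 35*z^2 + 5*z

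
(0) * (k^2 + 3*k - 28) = 0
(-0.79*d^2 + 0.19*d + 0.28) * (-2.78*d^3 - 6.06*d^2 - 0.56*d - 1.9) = 2.1962*d^5 + 4.2592*d^4 - 1.4874*d^3 - 0.3022*d^2 - 0.5178*d - 0.532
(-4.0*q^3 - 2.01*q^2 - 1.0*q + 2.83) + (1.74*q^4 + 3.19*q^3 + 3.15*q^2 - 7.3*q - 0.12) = 1.74*q^4 - 0.81*q^3 + 1.14*q^2 - 8.3*q + 2.71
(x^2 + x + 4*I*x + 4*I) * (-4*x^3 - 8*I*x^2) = -4*x^5 - 4*x^4 - 24*I*x^4 + 32*x^3 - 24*I*x^3 + 32*x^2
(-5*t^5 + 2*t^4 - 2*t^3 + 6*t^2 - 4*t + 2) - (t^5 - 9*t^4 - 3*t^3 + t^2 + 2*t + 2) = -6*t^5 + 11*t^4 + t^3 + 5*t^2 - 6*t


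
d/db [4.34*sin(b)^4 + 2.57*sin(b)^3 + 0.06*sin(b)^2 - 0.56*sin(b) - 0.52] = (17.36*sin(b)^3 + 7.71*sin(b)^2 + 0.12*sin(b) - 0.56)*cos(b)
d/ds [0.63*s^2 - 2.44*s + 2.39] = 1.26*s - 2.44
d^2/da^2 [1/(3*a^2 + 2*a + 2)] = 2*(-9*a^2 - 6*a + 4*(3*a + 1)^2 - 6)/(3*a^2 + 2*a + 2)^3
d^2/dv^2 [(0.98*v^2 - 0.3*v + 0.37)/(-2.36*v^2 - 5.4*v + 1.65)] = (28.32*v^3 - 35.261232*v^2 - 21.28248*v - 24.45006)/(13.144256*v^6 + 90.22752*v^5 + 178.88328*v^4 + 31.2984*v^3 - 125.0667*v^2 + 44.1045*v - 4.492125)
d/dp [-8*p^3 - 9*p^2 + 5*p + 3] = -24*p^2 - 18*p + 5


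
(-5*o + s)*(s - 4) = -5*o*s + 20*o + s^2 - 4*s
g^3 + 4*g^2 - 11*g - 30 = (g - 3)*(g + 2)*(g + 5)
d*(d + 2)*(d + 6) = d^3 + 8*d^2 + 12*d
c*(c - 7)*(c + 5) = c^3 - 2*c^2 - 35*c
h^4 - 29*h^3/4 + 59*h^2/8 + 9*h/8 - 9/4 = (h - 6)*(h - 1)*(h - 3/4)*(h + 1/2)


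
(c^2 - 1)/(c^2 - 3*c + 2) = (c + 1)/(c - 2)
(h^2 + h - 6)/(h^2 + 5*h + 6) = (h - 2)/(h + 2)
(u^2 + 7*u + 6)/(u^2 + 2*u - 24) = (u + 1)/(u - 4)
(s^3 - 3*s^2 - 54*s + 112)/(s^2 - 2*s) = s - 1 - 56/s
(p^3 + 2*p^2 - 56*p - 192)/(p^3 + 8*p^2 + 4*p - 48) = (p - 8)/(p - 2)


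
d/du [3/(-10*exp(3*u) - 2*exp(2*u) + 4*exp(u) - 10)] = (45*exp(2*u)/2 + 3*exp(u) - 3)*exp(u)/(5*exp(3*u) + exp(2*u) - 2*exp(u) + 5)^2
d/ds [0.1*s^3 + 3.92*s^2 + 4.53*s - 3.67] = 0.3*s^2 + 7.84*s + 4.53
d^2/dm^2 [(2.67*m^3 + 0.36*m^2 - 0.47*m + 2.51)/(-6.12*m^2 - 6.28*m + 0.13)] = (2.27373675443232e-13*m^4 - 151.970232*m^3 - 552.703032*m^2 - 576.837162*m - 201.219432)/(229.220928*m^6 + 705.640896*m^5 + 709.481808*m^4 + 217.694944*m^3 - 15.070692*m^2 + 0.318396*m - 0.002197)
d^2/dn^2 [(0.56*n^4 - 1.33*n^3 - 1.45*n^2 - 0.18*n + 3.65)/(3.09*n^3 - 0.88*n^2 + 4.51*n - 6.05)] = (-5.6843418860808e-14*n^7 - 49.663442*n^6 + 150.374886*n^5 + 330.253002*n^4 - 829.491916*n^3 + 791.80134*n^2 + 36.1547999999999*n - 6.35250000000002)/(29.503629*n^9 - 25.206984*n^8 + 136.364481*n^7 - 247.561039*n^6 + 297.737319*n^5 - 573.626394*n^4 + 575.106466*n^3 - 465.803415*n^2 + 495.231825*n - 221.445125)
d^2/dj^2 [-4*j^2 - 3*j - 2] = -8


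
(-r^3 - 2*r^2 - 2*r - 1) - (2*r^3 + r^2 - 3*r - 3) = -3*r^3 - 3*r^2 + r + 2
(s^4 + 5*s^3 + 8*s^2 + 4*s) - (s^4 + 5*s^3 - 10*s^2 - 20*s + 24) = 18*s^2 + 24*s - 24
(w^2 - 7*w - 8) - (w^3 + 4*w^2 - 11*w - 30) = -w^3 - 3*w^2 + 4*w + 22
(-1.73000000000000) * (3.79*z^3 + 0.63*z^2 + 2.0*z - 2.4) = -6.5567*z^3 - 1.0899*z^2 - 3.46*z + 4.152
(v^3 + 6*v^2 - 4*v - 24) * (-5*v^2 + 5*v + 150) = -5*v^5 - 25*v^4 + 200*v^3 + 1000*v^2 - 720*v - 3600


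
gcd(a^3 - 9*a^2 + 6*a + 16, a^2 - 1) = a + 1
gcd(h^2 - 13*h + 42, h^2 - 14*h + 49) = h - 7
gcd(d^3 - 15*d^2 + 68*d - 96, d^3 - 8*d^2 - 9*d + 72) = d^2 - 11*d + 24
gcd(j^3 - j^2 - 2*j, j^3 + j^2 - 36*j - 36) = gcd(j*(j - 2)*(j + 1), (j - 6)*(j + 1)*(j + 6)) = j + 1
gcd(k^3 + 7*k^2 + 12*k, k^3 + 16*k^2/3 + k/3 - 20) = k^2 + 7*k + 12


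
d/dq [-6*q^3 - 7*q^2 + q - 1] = -18*q^2 - 14*q + 1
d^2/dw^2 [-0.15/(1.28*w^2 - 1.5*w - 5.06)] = (-0.49152*w^2 + 0.576*w + 0.15*(2.56*w - 1.5)*(5.12*w - 3.0) + 1.94304)/(-1.28*w^2 + 1.5*w + 5.06)^3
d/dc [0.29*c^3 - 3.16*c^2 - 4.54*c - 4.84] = 0.87*c^2 - 6.32*c - 4.54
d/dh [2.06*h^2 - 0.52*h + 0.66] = 4.12*h - 0.52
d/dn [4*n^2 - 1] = 8*n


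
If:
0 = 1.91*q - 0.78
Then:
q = 0.41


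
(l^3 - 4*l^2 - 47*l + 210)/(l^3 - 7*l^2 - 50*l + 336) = (l - 5)/(l - 8)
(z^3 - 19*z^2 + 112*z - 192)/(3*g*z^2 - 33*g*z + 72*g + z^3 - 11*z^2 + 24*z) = (z - 8)/(3*g + z)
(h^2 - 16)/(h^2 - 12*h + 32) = (h + 4)/(h - 8)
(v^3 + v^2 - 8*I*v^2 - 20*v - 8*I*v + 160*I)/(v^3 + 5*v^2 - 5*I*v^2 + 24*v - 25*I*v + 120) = (v - 4)/(v + 3*I)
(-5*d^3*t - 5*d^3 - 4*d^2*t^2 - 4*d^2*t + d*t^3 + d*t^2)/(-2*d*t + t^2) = d*(5*d^2*t + 5*d^2 + 4*d*t^2 + 4*d*t - t^3 - t^2)/(t*(2*d - t))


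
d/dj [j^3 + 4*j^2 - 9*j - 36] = 3*j^2 + 8*j - 9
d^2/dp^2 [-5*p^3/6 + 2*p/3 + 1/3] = -5*p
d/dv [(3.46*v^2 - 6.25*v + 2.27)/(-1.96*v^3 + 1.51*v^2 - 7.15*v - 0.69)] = (6.7816*v^4 - 24.5*v^3 - 1.9539*v^2 - 11.6302*v + 20.543)/(3.8416*v^6 - 5.9192*v^5 + 30.3081*v^4 - 18.8882*v^3 + 49.0387*v^2 + 9.867*v + 0.4761)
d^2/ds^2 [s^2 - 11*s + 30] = 2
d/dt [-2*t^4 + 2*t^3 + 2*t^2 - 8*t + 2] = -8*t^3 + 6*t^2 + 4*t - 8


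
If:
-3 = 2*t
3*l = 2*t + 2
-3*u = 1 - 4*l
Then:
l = -1/3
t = -3/2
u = -7/9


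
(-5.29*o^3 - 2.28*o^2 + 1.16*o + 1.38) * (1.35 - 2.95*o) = 15.6055*o^4 - 0.415500000000001*o^3 - 6.5*o^2 - 2.505*o + 1.863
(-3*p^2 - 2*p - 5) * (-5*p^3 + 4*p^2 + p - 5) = 15*p^5 - 2*p^4 + 14*p^3 - 7*p^2 + 5*p + 25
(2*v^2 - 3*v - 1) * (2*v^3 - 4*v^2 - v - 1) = 4*v^5 - 14*v^4 + 8*v^3 + 5*v^2 + 4*v + 1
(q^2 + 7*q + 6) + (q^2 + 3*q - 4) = 2*q^2 + 10*q + 2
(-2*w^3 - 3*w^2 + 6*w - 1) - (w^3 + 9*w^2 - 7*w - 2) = -3*w^3 - 12*w^2 + 13*w + 1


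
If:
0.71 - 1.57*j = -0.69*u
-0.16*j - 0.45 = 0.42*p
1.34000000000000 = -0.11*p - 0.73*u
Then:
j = -0.29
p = -0.96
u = -1.69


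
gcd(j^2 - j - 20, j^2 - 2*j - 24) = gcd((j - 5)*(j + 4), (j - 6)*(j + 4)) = j + 4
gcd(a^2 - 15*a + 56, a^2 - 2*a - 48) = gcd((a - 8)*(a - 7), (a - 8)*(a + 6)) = a - 8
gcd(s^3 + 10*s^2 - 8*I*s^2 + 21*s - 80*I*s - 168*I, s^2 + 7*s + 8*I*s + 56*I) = s + 7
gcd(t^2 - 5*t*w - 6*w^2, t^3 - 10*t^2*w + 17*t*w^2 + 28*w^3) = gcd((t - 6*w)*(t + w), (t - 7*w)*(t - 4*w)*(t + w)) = t + w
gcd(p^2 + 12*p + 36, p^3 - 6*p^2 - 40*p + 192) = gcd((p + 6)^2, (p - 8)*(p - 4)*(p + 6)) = p + 6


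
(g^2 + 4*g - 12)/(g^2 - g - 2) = (g + 6)/(g + 1)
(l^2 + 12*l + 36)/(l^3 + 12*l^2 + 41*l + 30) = (l + 6)/(l^2 + 6*l + 5)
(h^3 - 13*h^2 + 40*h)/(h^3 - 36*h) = (h^2 - 13*h + 40)/(h^2 - 36)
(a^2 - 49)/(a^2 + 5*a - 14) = (a - 7)/(a - 2)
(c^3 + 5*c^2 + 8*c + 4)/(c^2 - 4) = (c^2 + 3*c + 2)/(c - 2)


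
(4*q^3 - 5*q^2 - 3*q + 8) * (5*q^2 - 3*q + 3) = 20*q^5 - 37*q^4 + 12*q^3 + 34*q^2 - 33*q + 24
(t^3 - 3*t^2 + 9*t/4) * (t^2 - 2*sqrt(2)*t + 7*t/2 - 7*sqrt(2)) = t^5 - 2*sqrt(2)*t^4 + t^4/2 - 33*t^3/4 - sqrt(2)*t^3 + 63*t^2/8 + 33*sqrt(2)*t^2/2 - 63*sqrt(2)*t/4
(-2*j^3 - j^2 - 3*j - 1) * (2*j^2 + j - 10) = -4*j^5 - 4*j^4 + 13*j^3 + 5*j^2 + 29*j + 10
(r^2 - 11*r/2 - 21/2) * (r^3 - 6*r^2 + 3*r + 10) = r^5 - 23*r^4/2 + 51*r^3/2 + 113*r^2/2 - 173*r/2 - 105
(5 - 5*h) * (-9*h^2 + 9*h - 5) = 45*h^3 - 90*h^2 + 70*h - 25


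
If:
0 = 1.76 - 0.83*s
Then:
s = 2.12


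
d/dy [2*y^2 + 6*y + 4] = 4*y + 6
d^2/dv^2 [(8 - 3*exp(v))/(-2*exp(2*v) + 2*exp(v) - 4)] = (3*exp(4*v) - 29*exp(3*v) - 12*exp(2*v) + 62*exp(v) - 4)*exp(v)/(2*(exp(6*v) - 3*exp(5*v) + 9*exp(4*v) - 13*exp(3*v) + 18*exp(2*v) - 12*exp(v) + 8))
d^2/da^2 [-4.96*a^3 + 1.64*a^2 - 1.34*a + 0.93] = 3.28 - 29.76*a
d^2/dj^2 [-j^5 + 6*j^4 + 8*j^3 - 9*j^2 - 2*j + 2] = -20*j^3 + 72*j^2 + 48*j - 18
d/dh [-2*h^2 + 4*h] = 4 - 4*h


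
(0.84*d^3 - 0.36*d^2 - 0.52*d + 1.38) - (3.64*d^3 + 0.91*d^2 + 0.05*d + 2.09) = -2.8*d^3 - 1.27*d^2 - 0.57*d - 0.71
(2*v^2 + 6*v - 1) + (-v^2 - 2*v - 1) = v^2 + 4*v - 2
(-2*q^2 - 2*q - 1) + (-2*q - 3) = -2*q^2 - 4*q - 4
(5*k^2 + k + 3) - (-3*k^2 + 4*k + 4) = 8*k^2 - 3*k - 1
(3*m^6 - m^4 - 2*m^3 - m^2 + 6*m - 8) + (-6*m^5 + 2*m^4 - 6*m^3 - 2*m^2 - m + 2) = 3*m^6 - 6*m^5 + m^4 - 8*m^3 - 3*m^2 + 5*m - 6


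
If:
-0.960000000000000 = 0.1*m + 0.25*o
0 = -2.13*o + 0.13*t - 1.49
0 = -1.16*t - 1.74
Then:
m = -7.62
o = -0.79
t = -1.50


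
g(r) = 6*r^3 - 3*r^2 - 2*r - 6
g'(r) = 18*r^2 - 6*r - 2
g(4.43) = 447.90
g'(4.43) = 324.67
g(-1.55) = -32.45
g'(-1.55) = 50.54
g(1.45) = 3.08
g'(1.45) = 27.14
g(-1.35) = -23.53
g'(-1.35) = 38.90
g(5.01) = 663.19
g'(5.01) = 419.74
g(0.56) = -7.01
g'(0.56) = 0.28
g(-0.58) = -7.02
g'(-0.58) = 7.54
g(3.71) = 251.68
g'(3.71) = 223.49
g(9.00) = 4107.00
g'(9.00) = 1402.00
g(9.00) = 4107.00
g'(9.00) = 1402.00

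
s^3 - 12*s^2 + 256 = (s - 8)^2*(s + 4)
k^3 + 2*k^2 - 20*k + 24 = (k - 2)^2*(k + 6)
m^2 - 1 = (m - 1)*(m + 1)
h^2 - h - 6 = (h - 3)*(h + 2)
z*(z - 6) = z^2 - 6*z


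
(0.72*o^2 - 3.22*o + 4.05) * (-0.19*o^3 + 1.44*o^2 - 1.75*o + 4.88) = -0.1368*o^5 + 1.6486*o^4 - 6.6663*o^3 + 14.9806*o^2 - 22.8011*o + 19.764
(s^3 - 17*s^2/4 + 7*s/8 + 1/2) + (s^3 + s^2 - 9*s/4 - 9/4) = 2*s^3 - 13*s^2/4 - 11*s/8 - 7/4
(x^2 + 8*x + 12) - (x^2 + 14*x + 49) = -6*x - 37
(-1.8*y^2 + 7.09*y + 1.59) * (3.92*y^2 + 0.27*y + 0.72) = -7.056*y^4 + 27.3068*y^3 + 6.8511*y^2 + 5.5341*y + 1.1448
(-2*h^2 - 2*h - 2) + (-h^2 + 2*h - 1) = -3*h^2 - 3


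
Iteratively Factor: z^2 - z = (z)*(z - 1)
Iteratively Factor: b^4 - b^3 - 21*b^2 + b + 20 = (b - 1)*(b^3 - 21*b - 20) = (b - 1)*(b + 1)*(b^2 - b - 20) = (b - 1)*(b + 1)*(b + 4)*(b - 5)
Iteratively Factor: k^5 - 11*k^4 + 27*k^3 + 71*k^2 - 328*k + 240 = (k - 4)*(k^4 - 7*k^3 - k^2 + 67*k - 60) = (k - 4)*(k - 1)*(k^3 - 6*k^2 - 7*k + 60) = (k - 4)*(k - 1)*(k + 3)*(k^2 - 9*k + 20) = (k - 4)^2*(k - 1)*(k + 3)*(k - 5)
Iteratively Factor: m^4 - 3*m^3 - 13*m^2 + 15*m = (m - 1)*(m^3 - 2*m^2 - 15*m) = (m - 5)*(m - 1)*(m^2 + 3*m) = (m - 5)*(m - 1)*(m + 3)*(m)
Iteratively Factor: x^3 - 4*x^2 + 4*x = (x - 2)*(x^2 - 2*x) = x*(x - 2)*(x - 2)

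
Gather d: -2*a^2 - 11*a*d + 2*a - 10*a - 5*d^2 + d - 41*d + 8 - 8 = -2*a^2 - 8*a - 5*d^2 + d*(-11*a - 40)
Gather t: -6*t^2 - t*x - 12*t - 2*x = -6*t^2 + t*(-x - 12) - 2*x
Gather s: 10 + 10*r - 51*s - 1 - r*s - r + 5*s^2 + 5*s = 9*r + 5*s^2 + s*(-r - 46) + 9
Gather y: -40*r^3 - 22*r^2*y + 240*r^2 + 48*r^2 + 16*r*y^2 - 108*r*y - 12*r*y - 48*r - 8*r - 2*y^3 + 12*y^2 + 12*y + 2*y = -40*r^3 + 288*r^2 - 56*r - 2*y^3 + y^2*(16*r + 12) + y*(-22*r^2 - 120*r + 14)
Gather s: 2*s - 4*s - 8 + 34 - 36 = -2*s - 10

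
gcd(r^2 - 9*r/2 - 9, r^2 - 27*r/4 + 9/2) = r - 6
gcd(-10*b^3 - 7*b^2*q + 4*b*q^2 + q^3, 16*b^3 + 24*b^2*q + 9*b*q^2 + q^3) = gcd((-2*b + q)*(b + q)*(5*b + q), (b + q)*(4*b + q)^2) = b + q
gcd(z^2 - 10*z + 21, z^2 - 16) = 1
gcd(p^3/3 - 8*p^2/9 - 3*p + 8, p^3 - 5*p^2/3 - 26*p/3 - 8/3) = 1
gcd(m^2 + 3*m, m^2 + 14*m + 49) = 1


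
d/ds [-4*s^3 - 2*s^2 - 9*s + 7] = -12*s^2 - 4*s - 9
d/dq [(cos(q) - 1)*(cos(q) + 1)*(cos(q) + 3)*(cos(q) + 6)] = -(-27*sin(q)^2 + 37*cos(q) + cos(3*q) + 18)*sin(q)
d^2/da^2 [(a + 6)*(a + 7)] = 2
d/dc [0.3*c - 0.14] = 0.300000000000000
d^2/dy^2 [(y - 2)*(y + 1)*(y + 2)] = 6*y + 2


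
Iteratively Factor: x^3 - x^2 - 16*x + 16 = (x + 4)*(x^2 - 5*x + 4) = (x - 4)*(x + 4)*(x - 1)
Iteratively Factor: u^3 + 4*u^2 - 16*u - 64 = (u + 4)*(u^2 - 16) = (u - 4)*(u + 4)*(u + 4)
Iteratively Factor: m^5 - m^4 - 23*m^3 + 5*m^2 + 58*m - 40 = (m + 2)*(m^4 - 3*m^3 - 17*m^2 + 39*m - 20) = (m + 2)*(m + 4)*(m^3 - 7*m^2 + 11*m - 5) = (m - 1)*(m + 2)*(m + 4)*(m^2 - 6*m + 5) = (m - 5)*(m - 1)*(m + 2)*(m + 4)*(m - 1)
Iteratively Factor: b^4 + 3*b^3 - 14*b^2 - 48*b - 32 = (b + 4)*(b^3 - b^2 - 10*b - 8) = (b + 1)*(b + 4)*(b^2 - 2*b - 8) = (b - 4)*(b + 1)*(b + 4)*(b + 2)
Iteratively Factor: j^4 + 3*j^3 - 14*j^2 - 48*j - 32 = (j + 2)*(j^3 + j^2 - 16*j - 16) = (j + 2)*(j + 4)*(j^2 - 3*j - 4) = (j + 1)*(j + 2)*(j + 4)*(j - 4)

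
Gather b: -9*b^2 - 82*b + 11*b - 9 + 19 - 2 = -9*b^2 - 71*b + 8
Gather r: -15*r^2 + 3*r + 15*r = -15*r^2 + 18*r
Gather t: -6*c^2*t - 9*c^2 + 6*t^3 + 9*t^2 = -6*c^2*t - 9*c^2 + 6*t^3 + 9*t^2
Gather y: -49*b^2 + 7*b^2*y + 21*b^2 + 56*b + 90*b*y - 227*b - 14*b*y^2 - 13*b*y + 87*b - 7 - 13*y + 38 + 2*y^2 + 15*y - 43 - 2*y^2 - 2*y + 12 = -28*b^2 - 14*b*y^2 - 84*b + y*(7*b^2 + 77*b)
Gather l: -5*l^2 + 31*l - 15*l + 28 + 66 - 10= -5*l^2 + 16*l + 84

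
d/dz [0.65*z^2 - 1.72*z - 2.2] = 1.3*z - 1.72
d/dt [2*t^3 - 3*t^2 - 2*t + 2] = 6*t^2 - 6*t - 2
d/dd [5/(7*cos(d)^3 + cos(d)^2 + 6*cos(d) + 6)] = 5*(21*cos(d)^2 + 2*cos(d) + 6)*sin(d)/(7*cos(d)^3 + cos(d)^2 + 6*cos(d) + 6)^2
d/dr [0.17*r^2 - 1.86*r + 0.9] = 0.34*r - 1.86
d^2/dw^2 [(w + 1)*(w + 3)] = 2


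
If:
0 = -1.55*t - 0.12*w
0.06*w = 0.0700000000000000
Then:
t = -0.09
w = 1.17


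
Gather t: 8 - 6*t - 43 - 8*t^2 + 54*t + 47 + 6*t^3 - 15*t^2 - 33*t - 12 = 6*t^3 - 23*t^2 + 15*t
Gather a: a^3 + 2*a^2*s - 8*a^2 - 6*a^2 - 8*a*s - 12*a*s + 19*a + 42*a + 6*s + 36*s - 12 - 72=a^3 + a^2*(2*s - 14) + a*(61 - 20*s) + 42*s - 84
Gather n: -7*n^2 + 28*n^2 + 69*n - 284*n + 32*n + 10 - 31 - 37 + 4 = 21*n^2 - 183*n - 54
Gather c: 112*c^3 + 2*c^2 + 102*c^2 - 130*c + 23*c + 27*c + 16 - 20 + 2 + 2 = 112*c^3 + 104*c^2 - 80*c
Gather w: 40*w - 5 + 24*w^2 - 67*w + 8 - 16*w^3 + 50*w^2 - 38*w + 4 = -16*w^3 + 74*w^2 - 65*w + 7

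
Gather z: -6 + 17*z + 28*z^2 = 28*z^2 + 17*z - 6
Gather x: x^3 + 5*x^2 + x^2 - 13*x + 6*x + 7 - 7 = x^3 + 6*x^2 - 7*x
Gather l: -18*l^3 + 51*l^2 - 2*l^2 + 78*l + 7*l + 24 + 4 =-18*l^3 + 49*l^2 + 85*l + 28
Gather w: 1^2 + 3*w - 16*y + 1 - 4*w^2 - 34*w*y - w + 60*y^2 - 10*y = -4*w^2 + w*(2 - 34*y) + 60*y^2 - 26*y + 2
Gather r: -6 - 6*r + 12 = 6 - 6*r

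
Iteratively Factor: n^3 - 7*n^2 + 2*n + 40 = (n - 5)*(n^2 - 2*n - 8) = (n - 5)*(n + 2)*(n - 4)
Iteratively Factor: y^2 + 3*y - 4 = (y + 4)*(y - 1)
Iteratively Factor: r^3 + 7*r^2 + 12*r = (r + 4)*(r^2 + 3*r) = (r + 3)*(r + 4)*(r)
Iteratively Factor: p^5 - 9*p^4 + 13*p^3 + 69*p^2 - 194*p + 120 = (p - 5)*(p^4 - 4*p^3 - 7*p^2 + 34*p - 24) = (p - 5)*(p + 3)*(p^3 - 7*p^2 + 14*p - 8) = (p - 5)*(p - 4)*(p + 3)*(p^2 - 3*p + 2) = (p - 5)*(p - 4)*(p - 1)*(p + 3)*(p - 2)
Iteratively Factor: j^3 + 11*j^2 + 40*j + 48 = (j + 3)*(j^2 + 8*j + 16) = (j + 3)*(j + 4)*(j + 4)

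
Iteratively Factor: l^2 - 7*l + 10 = (l - 5)*(l - 2)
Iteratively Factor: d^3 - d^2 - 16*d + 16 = (d - 1)*(d^2 - 16) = (d - 4)*(d - 1)*(d + 4)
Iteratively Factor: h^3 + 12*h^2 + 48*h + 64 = (h + 4)*(h^2 + 8*h + 16) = (h + 4)^2*(h + 4)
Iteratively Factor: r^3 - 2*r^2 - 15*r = (r)*(r^2 - 2*r - 15) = r*(r + 3)*(r - 5)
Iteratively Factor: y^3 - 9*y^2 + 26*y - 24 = (y - 4)*(y^2 - 5*y + 6) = (y - 4)*(y - 3)*(y - 2)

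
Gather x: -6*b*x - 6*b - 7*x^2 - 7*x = -6*b - 7*x^2 + x*(-6*b - 7)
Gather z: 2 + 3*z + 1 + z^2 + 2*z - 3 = z^2 + 5*z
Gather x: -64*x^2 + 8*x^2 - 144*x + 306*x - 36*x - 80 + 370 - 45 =-56*x^2 + 126*x + 245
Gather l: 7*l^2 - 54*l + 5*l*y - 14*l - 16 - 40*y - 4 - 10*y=7*l^2 + l*(5*y - 68) - 50*y - 20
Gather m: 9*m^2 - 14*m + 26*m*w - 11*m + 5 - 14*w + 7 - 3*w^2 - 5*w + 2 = 9*m^2 + m*(26*w - 25) - 3*w^2 - 19*w + 14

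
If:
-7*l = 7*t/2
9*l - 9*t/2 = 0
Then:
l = 0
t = 0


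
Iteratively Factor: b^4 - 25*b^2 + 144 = (b + 3)*(b^3 - 3*b^2 - 16*b + 48) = (b + 3)*(b + 4)*(b^2 - 7*b + 12) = (b - 3)*(b + 3)*(b + 4)*(b - 4)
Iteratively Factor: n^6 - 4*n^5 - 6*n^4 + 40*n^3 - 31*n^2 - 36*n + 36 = (n - 2)*(n^5 - 2*n^4 - 10*n^3 + 20*n^2 + 9*n - 18) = (n - 2)*(n + 3)*(n^4 - 5*n^3 + 5*n^2 + 5*n - 6) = (n - 2)*(n - 1)*(n + 3)*(n^3 - 4*n^2 + n + 6) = (n - 2)*(n - 1)*(n + 1)*(n + 3)*(n^2 - 5*n + 6) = (n - 3)*(n - 2)*(n - 1)*(n + 1)*(n + 3)*(n - 2)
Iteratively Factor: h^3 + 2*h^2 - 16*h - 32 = (h - 4)*(h^2 + 6*h + 8) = (h - 4)*(h + 2)*(h + 4)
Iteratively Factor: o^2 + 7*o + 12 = (o + 3)*(o + 4)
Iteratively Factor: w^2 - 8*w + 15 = (w - 5)*(w - 3)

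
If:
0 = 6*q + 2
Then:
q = -1/3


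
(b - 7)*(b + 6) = b^2 - b - 42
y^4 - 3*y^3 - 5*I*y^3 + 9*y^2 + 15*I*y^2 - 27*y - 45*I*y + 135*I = (y - 3)*(y - 5*I)*(y - 3*I)*(y + 3*I)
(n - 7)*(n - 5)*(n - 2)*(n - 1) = n^4 - 15*n^3 + 73*n^2 - 129*n + 70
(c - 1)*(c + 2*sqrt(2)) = c^2 - c + 2*sqrt(2)*c - 2*sqrt(2)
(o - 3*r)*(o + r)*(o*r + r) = o^3*r - 2*o^2*r^2 + o^2*r - 3*o*r^3 - 2*o*r^2 - 3*r^3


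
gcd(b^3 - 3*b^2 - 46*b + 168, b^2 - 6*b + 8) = b - 4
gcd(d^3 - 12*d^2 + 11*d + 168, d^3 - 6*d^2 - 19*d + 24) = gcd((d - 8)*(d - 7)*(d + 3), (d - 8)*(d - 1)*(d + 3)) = d^2 - 5*d - 24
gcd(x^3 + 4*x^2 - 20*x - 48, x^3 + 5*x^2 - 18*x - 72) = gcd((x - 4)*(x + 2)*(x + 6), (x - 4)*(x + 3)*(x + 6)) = x^2 + 2*x - 24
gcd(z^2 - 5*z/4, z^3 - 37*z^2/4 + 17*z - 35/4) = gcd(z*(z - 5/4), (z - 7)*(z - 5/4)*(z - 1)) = z - 5/4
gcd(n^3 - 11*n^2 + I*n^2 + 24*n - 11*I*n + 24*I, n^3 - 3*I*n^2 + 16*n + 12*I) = n + I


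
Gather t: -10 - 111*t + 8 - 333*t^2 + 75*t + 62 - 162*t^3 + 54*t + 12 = -162*t^3 - 333*t^2 + 18*t + 72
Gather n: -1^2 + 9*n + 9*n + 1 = 18*n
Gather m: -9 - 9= -18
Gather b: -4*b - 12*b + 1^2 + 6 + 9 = 16 - 16*b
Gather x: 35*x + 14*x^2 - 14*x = 14*x^2 + 21*x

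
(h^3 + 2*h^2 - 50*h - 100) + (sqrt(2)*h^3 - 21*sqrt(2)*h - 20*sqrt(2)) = h^3 + sqrt(2)*h^3 + 2*h^2 - 50*h - 21*sqrt(2)*h - 100 - 20*sqrt(2)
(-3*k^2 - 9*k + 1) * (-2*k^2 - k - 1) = 6*k^4 + 21*k^3 + 10*k^2 + 8*k - 1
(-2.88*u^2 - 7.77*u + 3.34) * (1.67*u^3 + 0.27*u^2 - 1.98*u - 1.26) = -4.8096*u^5 - 13.7535*u^4 + 9.1823*u^3 + 19.9152*u^2 + 3.177*u - 4.2084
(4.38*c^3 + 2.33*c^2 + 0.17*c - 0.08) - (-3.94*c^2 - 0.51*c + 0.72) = 4.38*c^3 + 6.27*c^2 + 0.68*c - 0.8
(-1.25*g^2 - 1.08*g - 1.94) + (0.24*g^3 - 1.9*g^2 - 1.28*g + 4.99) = 0.24*g^3 - 3.15*g^2 - 2.36*g + 3.05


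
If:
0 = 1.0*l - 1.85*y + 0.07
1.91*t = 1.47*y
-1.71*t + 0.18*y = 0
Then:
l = -0.07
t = 0.00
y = 0.00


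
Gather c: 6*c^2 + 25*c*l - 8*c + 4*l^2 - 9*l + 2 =6*c^2 + c*(25*l - 8) + 4*l^2 - 9*l + 2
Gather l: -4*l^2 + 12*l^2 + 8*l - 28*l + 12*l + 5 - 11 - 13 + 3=8*l^2 - 8*l - 16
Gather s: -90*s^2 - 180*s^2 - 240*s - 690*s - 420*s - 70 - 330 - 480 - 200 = -270*s^2 - 1350*s - 1080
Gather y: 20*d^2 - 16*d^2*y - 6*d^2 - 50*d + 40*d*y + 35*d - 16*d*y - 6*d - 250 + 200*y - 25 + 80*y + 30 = 14*d^2 - 21*d + y*(-16*d^2 + 24*d + 280) - 245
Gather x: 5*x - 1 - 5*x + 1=0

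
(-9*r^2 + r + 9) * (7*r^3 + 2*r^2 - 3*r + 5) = -63*r^5 - 11*r^4 + 92*r^3 - 30*r^2 - 22*r + 45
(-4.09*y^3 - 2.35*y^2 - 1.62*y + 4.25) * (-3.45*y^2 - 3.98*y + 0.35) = 14.1105*y^5 + 24.3857*y^4 + 13.5105*y^3 - 9.0374*y^2 - 17.482*y + 1.4875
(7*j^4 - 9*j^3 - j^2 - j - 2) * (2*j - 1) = 14*j^5 - 25*j^4 + 7*j^3 - j^2 - 3*j + 2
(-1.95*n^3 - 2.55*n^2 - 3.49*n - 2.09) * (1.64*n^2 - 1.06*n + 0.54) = -3.198*n^5 - 2.115*n^4 - 4.0736*n^3 - 1.1052*n^2 + 0.3308*n - 1.1286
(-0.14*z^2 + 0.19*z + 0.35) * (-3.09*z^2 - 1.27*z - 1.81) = 0.4326*z^4 - 0.4093*z^3 - 1.0694*z^2 - 0.7884*z - 0.6335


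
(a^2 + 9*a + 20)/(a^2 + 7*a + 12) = (a + 5)/(a + 3)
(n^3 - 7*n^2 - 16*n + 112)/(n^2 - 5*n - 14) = (n^2 - 16)/(n + 2)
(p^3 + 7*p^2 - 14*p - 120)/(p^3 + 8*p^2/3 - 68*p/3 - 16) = 3*(p + 5)/(3*p + 2)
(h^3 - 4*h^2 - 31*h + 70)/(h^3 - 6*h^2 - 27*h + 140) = (h - 2)/(h - 4)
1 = 1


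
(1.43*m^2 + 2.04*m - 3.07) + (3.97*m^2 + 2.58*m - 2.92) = 5.4*m^2 + 4.62*m - 5.99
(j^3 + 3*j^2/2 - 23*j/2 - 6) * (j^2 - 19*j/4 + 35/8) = j^5 - 13*j^4/4 - 57*j^3/4 + 883*j^2/16 - 349*j/16 - 105/4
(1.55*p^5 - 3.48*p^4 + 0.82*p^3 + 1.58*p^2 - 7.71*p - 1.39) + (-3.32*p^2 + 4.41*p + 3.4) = 1.55*p^5 - 3.48*p^4 + 0.82*p^3 - 1.74*p^2 - 3.3*p + 2.01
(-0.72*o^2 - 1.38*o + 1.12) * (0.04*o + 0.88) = -0.0288*o^3 - 0.6888*o^2 - 1.1696*o + 0.9856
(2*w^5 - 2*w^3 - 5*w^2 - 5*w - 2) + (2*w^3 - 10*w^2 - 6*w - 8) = 2*w^5 - 15*w^2 - 11*w - 10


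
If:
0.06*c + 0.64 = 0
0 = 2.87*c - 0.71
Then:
No Solution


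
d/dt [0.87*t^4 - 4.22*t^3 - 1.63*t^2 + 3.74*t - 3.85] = 3.48*t^3 - 12.66*t^2 - 3.26*t + 3.74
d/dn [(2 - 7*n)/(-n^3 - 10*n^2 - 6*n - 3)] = (-14*n^3 - 64*n^2 + 40*n + 33)/(n^6 + 20*n^5 + 112*n^4 + 126*n^3 + 96*n^2 + 36*n + 9)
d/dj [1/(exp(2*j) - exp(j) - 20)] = (1 - 2*exp(j))*exp(j)/(-exp(2*j) + exp(j) + 20)^2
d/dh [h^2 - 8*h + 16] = 2*h - 8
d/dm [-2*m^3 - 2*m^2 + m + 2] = -6*m^2 - 4*m + 1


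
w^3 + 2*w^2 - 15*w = w*(w - 3)*(w + 5)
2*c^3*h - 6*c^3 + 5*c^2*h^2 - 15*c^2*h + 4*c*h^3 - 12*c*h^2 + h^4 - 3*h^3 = (c + h)^2*(2*c + h)*(h - 3)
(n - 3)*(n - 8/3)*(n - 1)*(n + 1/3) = n^4 - 19*n^3/3 + 103*n^2/9 - 31*n/9 - 8/3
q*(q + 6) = q^2 + 6*q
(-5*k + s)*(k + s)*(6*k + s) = -30*k^3 - 29*k^2*s + 2*k*s^2 + s^3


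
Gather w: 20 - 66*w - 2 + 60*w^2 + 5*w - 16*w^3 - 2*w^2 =-16*w^3 + 58*w^2 - 61*w + 18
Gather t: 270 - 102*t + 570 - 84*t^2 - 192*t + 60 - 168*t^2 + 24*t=-252*t^2 - 270*t + 900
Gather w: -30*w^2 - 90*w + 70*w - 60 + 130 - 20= -30*w^2 - 20*w + 50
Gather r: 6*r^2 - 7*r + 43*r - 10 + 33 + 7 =6*r^2 + 36*r + 30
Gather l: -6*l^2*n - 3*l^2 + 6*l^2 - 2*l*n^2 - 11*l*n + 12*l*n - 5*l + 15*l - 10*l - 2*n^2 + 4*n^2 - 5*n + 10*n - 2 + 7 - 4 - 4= l^2*(3 - 6*n) + l*(-2*n^2 + n) + 2*n^2 + 5*n - 3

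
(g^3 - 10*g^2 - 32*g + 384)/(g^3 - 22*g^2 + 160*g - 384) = (g + 6)/(g - 6)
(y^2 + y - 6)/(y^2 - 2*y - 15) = (y - 2)/(y - 5)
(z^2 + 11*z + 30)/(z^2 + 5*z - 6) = (z + 5)/(z - 1)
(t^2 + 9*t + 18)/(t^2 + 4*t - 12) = (t + 3)/(t - 2)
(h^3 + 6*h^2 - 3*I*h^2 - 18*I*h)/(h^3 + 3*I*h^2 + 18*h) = (h + 6)/(h + 6*I)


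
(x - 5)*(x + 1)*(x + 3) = x^3 - x^2 - 17*x - 15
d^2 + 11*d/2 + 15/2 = (d + 5/2)*(d + 3)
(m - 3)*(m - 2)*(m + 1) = m^3 - 4*m^2 + m + 6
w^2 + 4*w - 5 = (w - 1)*(w + 5)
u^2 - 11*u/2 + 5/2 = (u - 5)*(u - 1/2)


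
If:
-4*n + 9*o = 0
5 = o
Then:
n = 45/4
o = 5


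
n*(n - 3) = n^2 - 3*n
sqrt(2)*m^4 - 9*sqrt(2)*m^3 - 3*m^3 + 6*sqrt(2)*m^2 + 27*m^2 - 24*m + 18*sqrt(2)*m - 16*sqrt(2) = (m - 8)*(m - 1)*(m - 2*sqrt(2))*(sqrt(2)*m + 1)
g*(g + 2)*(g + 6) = g^3 + 8*g^2 + 12*g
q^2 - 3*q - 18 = (q - 6)*(q + 3)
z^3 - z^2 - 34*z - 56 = (z - 7)*(z + 2)*(z + 4)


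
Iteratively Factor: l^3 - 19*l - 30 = (l + 3)*(l^2 - 3*l - 10) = (l + 2)*(l + 3)*(l - 5)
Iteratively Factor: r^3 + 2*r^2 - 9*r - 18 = (r + 3)*(r^2 - r - 6) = (r + 2)*(r + 3)*(r - 3)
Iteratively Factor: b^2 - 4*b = (b)*(b - 4)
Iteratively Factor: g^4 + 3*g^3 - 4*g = (g - 1)*(g^3 + 4*g^2 + 4*g) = (g - 1)*(g + 2)*(g^2 + 2*g) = (g - 1)*(g + 2)^2*(g)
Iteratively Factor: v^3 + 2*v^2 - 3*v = (v - 1)*(v^2 + 3*v) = v*(v - 1)*(v + 3)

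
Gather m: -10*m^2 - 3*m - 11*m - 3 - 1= -10*m^2 - 14*m - 4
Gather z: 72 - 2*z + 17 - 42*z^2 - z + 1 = -42*z^2 - 3*z + 90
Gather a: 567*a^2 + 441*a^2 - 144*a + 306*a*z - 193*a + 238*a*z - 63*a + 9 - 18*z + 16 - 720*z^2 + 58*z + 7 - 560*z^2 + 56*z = 1008*a^2 + a*(544*z - 400) - 1280*z^2 + 96*z + 32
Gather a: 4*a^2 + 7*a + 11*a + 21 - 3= 4*a^2 + 18*a + 18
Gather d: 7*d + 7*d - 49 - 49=14*d - 98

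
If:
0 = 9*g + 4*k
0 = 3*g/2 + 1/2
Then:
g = -1/3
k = 3/4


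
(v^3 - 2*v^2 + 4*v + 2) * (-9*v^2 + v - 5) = -9*v^5 + 19*v^4 - 43*v^3 - 4*v^2 - 18*v - 10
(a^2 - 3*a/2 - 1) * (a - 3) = a^3 - 9*a^2/2 + 7*a/2 + 3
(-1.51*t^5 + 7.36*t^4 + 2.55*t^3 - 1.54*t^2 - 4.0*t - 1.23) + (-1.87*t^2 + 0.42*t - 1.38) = -1.51*t^5 + 7.36*t^4 + 2.55*t^3 - 3.41*t^2 - 3.58*t - 2.61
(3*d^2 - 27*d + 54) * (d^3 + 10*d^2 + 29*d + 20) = 3*d^5 + 3*d^4 - 129*d^3 - 183*d^2 + 1026*d + 1080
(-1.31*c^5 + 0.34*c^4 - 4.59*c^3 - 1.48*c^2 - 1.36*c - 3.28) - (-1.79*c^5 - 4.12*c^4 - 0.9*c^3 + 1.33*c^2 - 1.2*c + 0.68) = 0.48*c^5 + 4.46*c^4 - 3.69*c^3 - 2.81*c^2 - 0.16*c - 3.96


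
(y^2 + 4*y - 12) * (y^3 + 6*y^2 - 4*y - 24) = y^5 + 10*y^4 + 8*y^3 - 112*y^2 - 48*y + 288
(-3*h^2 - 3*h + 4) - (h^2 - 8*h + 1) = -4*h^2 + 5*h + 3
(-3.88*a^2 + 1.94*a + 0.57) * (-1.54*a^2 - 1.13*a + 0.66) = 5.9752*a^4 + 1.3968*a^3 - 5.6308*a^2 + 0.6363*a + 0.3762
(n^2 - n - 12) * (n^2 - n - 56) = n^4 - 2*n^3 - 67*n^2 + 68*n + 672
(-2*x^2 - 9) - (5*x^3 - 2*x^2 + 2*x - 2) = -5*x^3 - 2*x - 7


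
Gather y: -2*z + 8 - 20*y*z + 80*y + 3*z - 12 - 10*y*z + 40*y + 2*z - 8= y*(120 - 30*z) + 3*z - 12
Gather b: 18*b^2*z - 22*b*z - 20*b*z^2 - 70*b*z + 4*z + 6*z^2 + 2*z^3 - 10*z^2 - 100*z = 18*b^2*z + b*(-20*z^2 - 92*z) + 2*z^3 - 4*z^2 - 96*z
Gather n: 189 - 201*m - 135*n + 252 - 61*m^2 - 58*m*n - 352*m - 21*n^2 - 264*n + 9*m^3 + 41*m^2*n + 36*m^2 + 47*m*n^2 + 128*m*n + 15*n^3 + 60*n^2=9*m^3 - 25*m^2 - 553*m + 15*n^3 + n^2*(47*m + 39) + n*(41*m^2 + 70*m - 399) + 441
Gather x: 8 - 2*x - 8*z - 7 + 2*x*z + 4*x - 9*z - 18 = x*(2*z + 2) - 17*z - 17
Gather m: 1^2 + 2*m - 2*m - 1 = 0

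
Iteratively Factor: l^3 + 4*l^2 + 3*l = (l)*(l^2 + 4*l + 3) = l*(l + 3)*(l + 1)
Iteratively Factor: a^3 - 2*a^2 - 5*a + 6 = (a - 1)*(a^2 - a - 6) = (a - 3)*(a - 1)*(a + 2)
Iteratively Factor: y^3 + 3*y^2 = (y)*(y^2 + 3*y) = y*(y + 3)*(y)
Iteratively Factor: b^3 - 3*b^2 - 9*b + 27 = (b + 3)*(b^2 - 6*b + 9) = (b - 3)*(b + 3)*(b - 3)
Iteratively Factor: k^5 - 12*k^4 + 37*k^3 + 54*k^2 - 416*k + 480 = (k - 4)*(k^4 - 8*k^3 + 5*k^2 + 74*k - 120) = (k - 4)*(k + 3)*(k^3 - 11*k^2 + 38*k - 40) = (k - 4)^2*(k + 3)*(k^2 - 7*k + 10) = (k - 5)*(k - 4)^2*(k + 3)*(k - 2)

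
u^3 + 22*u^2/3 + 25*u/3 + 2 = (u + 1/3)*(u + 1)*(u + 6)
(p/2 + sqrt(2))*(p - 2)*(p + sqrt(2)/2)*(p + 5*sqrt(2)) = p^4/2 - p^3 + 15*sqrt(2)*p^3/4 - 15*sqrt(2)*p^2/2 + 27*p^2/2 - 27*p + 5*sqrt(2)*p - 10*sqrt(2)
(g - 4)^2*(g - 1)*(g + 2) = g^4 - 7*g^3 + 6*g^2 + 32*g - 32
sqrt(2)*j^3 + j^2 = j^2*(sqrt(2)*j + 1)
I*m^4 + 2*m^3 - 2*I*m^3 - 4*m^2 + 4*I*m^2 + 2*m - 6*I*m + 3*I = (m - 1)*(m - 3*I)*(m + I)*(I*m - I)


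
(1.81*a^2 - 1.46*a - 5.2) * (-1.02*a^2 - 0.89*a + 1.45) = -1.8462*a^4 - 0.1217*a^3 + 9.2279*a^2 + 2.511*a - 7.54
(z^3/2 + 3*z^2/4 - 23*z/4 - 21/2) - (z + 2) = z^3/2 + 3*z^2/4 - 27*z/4 - 25/2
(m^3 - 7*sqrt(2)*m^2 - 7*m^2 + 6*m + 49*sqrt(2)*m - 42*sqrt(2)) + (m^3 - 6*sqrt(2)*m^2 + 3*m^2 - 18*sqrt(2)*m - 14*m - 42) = 2*m^3 - 13*sqrt(2)*m^2 - 4*m^2 - 8*m + 31*sqrt(2)*m - 42*sqrt(2) - 42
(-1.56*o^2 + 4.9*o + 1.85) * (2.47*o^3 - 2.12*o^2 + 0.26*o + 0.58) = -3.8532*o^5 + 15.4102*o^4 - 6.2241*o^3 - 3.5528*o^2 + 3.323*o + 1.073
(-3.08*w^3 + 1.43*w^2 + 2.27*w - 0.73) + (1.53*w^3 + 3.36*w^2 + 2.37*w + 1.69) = -1.55*w^3 + 4.79*w^2 + 4.64*w + 0.96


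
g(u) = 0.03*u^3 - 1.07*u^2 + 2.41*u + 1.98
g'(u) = 0.09*u^2 - 2.14*u + 2.41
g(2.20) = 2.42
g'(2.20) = -1.86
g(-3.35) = -19.23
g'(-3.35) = 10.59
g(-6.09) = -59.16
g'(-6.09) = 18.78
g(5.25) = -10.52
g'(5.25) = -6.34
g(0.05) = 2.10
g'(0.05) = 2.30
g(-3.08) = -16.47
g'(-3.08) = 9.85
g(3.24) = -0.42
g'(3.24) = -3.58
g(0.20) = 2.42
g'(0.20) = 1.99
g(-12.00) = -232.86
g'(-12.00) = 41.05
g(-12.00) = -232.86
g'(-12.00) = 41.05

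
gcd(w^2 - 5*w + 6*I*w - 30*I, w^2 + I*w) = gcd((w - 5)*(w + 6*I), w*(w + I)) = 1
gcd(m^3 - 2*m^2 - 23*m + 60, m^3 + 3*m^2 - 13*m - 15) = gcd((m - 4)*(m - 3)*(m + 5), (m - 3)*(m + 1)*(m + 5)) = m^2 + 2*m - 15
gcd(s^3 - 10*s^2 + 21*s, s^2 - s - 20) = 1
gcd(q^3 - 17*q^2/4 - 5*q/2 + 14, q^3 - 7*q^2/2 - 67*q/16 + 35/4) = q^2 - 9*q/4 - 7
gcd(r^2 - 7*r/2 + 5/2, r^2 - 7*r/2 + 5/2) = r^2 - 7*r/2 + 5/2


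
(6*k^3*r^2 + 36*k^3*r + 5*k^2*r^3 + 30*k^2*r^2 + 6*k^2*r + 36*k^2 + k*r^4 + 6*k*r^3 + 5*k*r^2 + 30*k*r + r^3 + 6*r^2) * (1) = 6*k^3*r^2 + 36*k^3*r + 5*k^2*r^3 + 30*k^2*r^2 + 6*k^2*r + 36*k^2 + k*r^4 + 6*k*r^3 + 5*k*r^2 + 30*k*r + r^3 + 6*r^2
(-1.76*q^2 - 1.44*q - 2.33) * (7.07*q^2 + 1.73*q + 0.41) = -12.4432*q^4 - 13.2256*q^3 - 19.6859*q^2 - 4.6213*q - 0.9553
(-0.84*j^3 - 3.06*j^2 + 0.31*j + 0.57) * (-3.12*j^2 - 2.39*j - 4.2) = 2.6208*j^5 + 11.5548*j^4 + 9.8742*j^3 + 10.3327*j^2 - 2.6643*j - 2.394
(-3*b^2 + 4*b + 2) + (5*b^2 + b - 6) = 2*b^2 + 5*b - 4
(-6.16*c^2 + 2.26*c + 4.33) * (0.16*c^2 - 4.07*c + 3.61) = -0.9856*c^4 + 25.4328*c^3 - 30.743*c^2 - 9.4645*c + 15.6313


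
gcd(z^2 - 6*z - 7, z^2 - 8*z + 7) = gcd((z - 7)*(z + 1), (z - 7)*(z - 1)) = z - 7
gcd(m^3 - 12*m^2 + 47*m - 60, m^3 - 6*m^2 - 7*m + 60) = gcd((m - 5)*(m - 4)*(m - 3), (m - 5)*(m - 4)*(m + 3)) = m^2 - 9*m + 20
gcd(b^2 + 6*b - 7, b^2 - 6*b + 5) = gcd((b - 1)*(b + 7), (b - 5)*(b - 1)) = b - 1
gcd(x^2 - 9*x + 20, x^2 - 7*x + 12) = x - 4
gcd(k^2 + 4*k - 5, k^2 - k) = k - 1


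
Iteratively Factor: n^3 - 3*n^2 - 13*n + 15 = (n - 1)*(n^2 - 2*n - 15) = (n - 5)*(n - 1)*(n + 3)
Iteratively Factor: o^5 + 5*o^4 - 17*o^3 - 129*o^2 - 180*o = (o + 4)*(o^4 + o^3 - 21*o^2 - 45*o) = o*(o + 4)*(o^3 + o^2 - 21*o - 45) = o*(o + 3)*(o + 4)*(o^2 - 2*o - 15) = o*(o - 5)*(o + 3)*(o + 4)*(o + 3)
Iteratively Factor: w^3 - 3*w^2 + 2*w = (w - 2)*(w^2 - w) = (w - 2)*(w - 1)*(w)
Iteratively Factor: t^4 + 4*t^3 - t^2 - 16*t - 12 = (t + 1)*(t^3 + 3*t^2 - 4*t - 12) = (t - 2)*(t + 1)*(t^2 + 5*t + 6) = (t - 2)*(t + 1)*(t + 2)*(t + 3)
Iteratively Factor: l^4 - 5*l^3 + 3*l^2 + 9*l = (l + 1)*(l^3 - 6*l^2 + 9*l) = (l - 3)*(l + 1)*(l^2 - 3*l) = l*(l - 3)*(l + 1)*(l - 3)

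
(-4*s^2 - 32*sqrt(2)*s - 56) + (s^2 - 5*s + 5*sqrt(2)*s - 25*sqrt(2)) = -3*s^2 - 27*sqrt(2)*s - 5*s - 56 - 25*sqrt(2)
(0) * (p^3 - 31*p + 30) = 0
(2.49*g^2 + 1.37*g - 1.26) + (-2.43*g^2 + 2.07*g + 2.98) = 0.0600000000000001*g^2 + 3.44*g + 1.72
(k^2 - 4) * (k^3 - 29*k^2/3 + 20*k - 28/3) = k^5 - 29*k^4/3 + 16*k^3 + 88*k^2/3 - 80*k + 112/3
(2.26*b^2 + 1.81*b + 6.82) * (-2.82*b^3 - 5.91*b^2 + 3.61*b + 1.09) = -6.3732*b^5 - 18.4608*b^4 - 21.7709*b^3 - 31.3087*b^2 + 26.5931*b + 7.4338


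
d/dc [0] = 0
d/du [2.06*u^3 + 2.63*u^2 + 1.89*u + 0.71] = 6.18*u^2 + 5.26*u + 1.89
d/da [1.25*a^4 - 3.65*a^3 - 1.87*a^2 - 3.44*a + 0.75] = 5.0*a^3 - 10.95*a^2 - 3.74*a - 3.44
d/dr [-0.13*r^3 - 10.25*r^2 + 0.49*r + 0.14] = -0.39*r^2 - 20.5*r + 0.49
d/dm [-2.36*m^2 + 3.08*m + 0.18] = 3.08 - 4.72*m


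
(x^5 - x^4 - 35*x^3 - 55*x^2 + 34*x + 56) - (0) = x^5 - x^4 - 35*x^3 - 55*x^2 + 34*x + 56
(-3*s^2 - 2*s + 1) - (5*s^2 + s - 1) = -8*s^2 - 3*s + 2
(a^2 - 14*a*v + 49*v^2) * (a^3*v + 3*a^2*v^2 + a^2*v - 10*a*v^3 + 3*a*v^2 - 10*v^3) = a^5*v - 11*a^4*v^2 + a^4*v - 3*a^3*v^3 - 11*a^3*v^2 + 287*a^2*v^4 - 3*a^2*v^3 - 490*a*v^5 + 287*a*v^4 - 490*v^5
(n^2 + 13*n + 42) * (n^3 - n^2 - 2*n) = n^5 + 12*n^4 + 27*n^3 - 68*n^2 - 84*n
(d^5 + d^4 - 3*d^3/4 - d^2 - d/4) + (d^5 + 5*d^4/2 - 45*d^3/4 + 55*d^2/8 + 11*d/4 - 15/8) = 2*d^5 + 7*d^4/2 - 12*d^3 + 47*d^2/8 + 5*d/2 - 15/8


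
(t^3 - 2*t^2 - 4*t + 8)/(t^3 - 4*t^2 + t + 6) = (t^2 - 4)/(t^2 - 2*t - 3)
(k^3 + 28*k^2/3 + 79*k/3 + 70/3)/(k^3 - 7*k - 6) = (3*k^2 + 22*k + 35)/(3*(k^2 - 2*k - 3))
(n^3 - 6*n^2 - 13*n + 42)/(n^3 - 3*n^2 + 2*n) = (n^2 - 4*n - 21)/(n*(n - 1))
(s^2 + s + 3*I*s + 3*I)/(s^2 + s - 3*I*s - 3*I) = (s + 3*I)/(s - 3*I)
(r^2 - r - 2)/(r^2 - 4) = (r + 1)/(r + 2)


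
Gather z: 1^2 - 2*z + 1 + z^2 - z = z^2 - 3*z + 2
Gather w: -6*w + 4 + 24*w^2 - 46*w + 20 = 24*w^2 - 52*w + 24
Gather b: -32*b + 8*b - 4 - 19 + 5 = -24*b - 18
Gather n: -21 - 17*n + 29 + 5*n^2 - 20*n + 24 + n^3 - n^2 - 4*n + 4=n^3 + 4*n^2 - 41*n + 36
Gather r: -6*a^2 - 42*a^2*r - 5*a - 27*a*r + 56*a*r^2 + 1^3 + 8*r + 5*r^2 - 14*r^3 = -6*a^2 - 5*a - 14*r^3 + r^2*(56*a + 5) + r*(-42*a^2 - 27*a + 8) + 1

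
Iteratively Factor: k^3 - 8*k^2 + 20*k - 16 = (k - 2)*(k^2 - 6*k + 8) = (k - 4)*(k - 2)*(k - 2)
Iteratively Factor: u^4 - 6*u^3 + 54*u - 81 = (u - 3)*(u^3 - 3*u^2 - 9*u + 27) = (u - 3)*(u + 3)*(u^2 - 6*u + 9) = (u - 3)^2*(u + 3)*(u - 3)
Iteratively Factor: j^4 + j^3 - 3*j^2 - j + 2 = (j - 1)*(j^3 + 2*j^2 - j - 2) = (j - 1)^2*(j^2 + 3*j + 2) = (j - 1)^2*(j + 2)*(j + 1)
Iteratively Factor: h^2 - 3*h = (h)*(h - 3)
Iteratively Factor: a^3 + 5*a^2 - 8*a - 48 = (a + 4)*(a^2 + a - 12) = (a - 3)*(a + 4)*(a + 4)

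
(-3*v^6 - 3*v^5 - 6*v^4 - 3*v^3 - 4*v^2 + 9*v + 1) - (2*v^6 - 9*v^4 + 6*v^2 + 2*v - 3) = -5*v^6 - 3*v^5 + 3*v^4 - 3*v^3 - 10*v^2 + 7*v + 4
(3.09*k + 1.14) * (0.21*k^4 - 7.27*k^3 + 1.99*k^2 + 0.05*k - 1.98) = 0.6489*k^5 - 22.2249*k^4 - 2.1387*k^3 + 2.4231*k^2 - 6.0612*k - 2.2572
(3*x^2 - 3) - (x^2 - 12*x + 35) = 2*x^2 + 12*x - 38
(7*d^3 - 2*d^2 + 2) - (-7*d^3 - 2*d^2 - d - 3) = 14*d^3 + d + 5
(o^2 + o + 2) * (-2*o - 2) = -2*o^3 - 4*o^2 - 6*o - 4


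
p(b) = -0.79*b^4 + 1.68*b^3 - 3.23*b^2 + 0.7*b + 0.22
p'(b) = -3.16*b^3 + 5.04*b^2 - 6.46*b + 0.7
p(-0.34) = -0.47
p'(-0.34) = 3.60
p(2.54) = -24.19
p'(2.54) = -34.98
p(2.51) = -23.16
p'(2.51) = -33.73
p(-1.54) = -19.10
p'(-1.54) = 34.14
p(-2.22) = -54.82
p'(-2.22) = 74.45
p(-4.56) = -571.01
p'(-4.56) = 434.58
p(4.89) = -328.86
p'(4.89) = -279.87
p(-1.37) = -13.90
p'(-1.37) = 27.14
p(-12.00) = -19757.78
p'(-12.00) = 6264.46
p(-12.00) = -19757.78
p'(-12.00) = 6264.46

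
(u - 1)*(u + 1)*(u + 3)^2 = u^4 + 6*u^3 + 8*u^2 - 6*u - 9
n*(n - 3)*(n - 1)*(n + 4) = n^4 - 13*n^2 + 12*n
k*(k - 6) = k^2 - 6*k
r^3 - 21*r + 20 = (r - 4)*(r - 1)*(r + 5)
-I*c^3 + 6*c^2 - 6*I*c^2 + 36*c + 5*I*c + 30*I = (c + 6)*(c + 5*I)*(-I*c + 1)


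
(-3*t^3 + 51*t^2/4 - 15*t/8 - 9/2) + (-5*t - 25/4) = -3*t^3 + 51*t^2/4 - 55*t/8 - 43/4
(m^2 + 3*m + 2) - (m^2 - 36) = 3*m + 38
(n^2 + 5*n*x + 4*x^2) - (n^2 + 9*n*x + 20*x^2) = -4*n*x - 16*x^2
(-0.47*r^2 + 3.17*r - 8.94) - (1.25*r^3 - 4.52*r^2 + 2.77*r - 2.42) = -1.25*r^3 + 4.05*r^2 + 0.4*r - 6.52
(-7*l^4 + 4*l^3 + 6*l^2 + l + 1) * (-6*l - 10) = 42*l^5 + 46*l^4 - 76*l^3 - 66*l^2 - 16*l - 10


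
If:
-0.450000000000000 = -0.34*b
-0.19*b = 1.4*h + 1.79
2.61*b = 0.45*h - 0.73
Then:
No Solution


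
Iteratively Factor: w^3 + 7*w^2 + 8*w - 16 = (w + 4)*(w^2 + 3*w - 4) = (w + 4)^2*(w - 1)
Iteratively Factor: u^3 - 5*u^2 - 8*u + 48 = (u - 4)*(u^2 - u - 12) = (u - 4)*(u + 3)*(u - 4)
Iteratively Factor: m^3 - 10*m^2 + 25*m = (m - 5)*(m^2 - 5*m) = m*(m - 5)*(m - 5)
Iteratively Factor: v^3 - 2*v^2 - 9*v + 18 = (v - 2)*(v^2 - 9) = (v - 3)*(v - 2)*(v + 3)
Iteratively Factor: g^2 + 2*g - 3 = (g + 3)*(g - 1)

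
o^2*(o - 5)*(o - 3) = o^4 - 8*o^3 + 15*o^2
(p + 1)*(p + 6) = p^2 + 7*p + 6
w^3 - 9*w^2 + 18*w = w*(w - 6)*(w - 3)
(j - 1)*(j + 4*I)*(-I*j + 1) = -I*j^3 + 5*j^2 + I*j^2 - 5*j + 4*I*j - 4*I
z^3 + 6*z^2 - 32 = (z - 2)*(z + 4)^2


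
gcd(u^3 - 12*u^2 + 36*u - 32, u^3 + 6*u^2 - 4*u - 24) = u - 2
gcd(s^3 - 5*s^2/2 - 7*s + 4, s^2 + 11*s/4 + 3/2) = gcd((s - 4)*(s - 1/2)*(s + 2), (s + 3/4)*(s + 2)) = s + 2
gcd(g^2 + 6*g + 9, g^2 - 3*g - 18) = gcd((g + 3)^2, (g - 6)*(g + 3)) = g + 3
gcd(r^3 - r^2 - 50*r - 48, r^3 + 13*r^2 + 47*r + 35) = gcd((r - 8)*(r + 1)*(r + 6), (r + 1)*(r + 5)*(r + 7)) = r + 1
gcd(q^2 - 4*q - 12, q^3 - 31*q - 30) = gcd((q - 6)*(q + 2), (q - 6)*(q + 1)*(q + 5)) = q - 6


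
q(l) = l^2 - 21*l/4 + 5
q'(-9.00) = -23.25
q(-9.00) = 133.25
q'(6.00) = 6.75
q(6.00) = 9.50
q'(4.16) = 3.07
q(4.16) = 0.47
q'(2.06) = -1.13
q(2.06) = -1.57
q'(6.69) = 8.13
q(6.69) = 14.63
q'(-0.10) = -5.45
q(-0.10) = 5.54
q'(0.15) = -4.95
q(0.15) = 4.24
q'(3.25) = 1.25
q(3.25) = -1.50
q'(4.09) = 2.93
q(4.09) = 0.26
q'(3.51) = 1.77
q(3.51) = -1.11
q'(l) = 2*l - 21/4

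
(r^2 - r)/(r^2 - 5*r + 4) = r/(r - 4)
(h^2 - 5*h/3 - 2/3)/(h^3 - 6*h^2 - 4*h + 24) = (h + 1/3)/(h^2 - 4*h - 12)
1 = 1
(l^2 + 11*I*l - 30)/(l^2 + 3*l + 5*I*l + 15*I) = (l + 6*I)/(l + 3)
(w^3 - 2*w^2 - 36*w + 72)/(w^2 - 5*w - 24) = (-w^3 + 2*w^2 + 36*w - 72)/(-w^2 + 5*w + 24)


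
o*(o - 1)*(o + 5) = o^3 + 4*o^2 - 5*o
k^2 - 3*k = k*(k - 3)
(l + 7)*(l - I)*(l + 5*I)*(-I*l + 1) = -I*l^4 + 5*l^3 - 7*I*l^3 + 35*l^2 - I*l^2 + 5*l - 7*I*l + 35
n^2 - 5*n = n*(n - 5)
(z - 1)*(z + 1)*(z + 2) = z^3 + 2*z^2 - z - 2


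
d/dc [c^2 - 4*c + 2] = 2*c - 4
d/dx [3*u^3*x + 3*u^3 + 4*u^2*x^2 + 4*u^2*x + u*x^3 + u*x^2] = u*(3*u^2 + 8*u*x + 4*u + 3*x^2 + 2*x)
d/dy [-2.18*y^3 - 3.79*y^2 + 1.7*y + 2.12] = -6.54*y^2 - 7.58*y + 1.7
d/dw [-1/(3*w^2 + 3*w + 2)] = 3*(2*w + 1)/(3*w^2 + 3*w + 2)^2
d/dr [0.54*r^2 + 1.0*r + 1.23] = 1.08*r + 1.0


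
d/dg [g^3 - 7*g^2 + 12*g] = 3*g^2 - 14*g + 12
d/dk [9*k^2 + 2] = 18*k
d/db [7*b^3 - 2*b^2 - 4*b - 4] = 21*b^2 - 4*b - 4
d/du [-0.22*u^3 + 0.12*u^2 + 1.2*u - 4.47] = -0.66*u^2 + 0.24*u + 1.2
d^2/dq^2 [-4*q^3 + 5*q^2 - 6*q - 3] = 10 - 24*q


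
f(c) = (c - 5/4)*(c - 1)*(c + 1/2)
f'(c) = (c - 5/4)*(c - 1) + (c - 5/4)*(c + 1/2) + (c - 1)*(c + 1/2) = 3*c^2 - 7*c/2 + 1/8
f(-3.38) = -58.40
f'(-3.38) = 46.23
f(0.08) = 0.62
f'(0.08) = -0.14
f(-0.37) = 0.29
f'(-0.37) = 1.83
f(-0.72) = -0.75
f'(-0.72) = 4.20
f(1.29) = 0.02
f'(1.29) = 0.60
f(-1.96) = -13.87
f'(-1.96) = 18.51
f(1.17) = -0.02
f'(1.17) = 0.14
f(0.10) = 0.62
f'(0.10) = -0.20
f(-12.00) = -1980.88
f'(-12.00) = 474.12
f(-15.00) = -3770.00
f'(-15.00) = 727.62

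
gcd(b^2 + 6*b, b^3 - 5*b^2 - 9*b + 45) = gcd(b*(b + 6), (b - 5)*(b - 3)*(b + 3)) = 1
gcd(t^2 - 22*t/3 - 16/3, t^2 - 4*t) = 1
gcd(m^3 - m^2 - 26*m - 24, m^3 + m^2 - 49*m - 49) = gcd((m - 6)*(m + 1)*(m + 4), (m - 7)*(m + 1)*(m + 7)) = m + 1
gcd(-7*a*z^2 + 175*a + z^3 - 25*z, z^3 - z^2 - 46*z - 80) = z + 5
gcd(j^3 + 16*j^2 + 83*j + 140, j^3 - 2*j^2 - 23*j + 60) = j + 5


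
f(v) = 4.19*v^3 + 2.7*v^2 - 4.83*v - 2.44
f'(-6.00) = 415.29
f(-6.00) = -781.30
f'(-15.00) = 2742.42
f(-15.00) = -13463.74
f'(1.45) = 29.43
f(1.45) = 9.01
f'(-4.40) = 214.77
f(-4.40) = -285.84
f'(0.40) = -0.66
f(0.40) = -3.67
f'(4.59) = 284.78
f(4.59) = 437.46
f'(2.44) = 83.18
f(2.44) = 62.72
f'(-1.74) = 23.83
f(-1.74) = -7.93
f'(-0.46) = -4.65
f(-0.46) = -0.05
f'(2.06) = 59.64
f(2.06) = 35.70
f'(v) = 12.57*v^2 + 5.4*v - 4.83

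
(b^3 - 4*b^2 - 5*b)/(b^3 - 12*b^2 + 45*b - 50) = b*(b + 1)/(b^2 - 7*b + 10)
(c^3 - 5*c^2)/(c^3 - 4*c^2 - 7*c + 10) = c^2/(c^2 + c - 2)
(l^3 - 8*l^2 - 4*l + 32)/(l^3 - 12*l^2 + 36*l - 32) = (l + 2)/(l - 2)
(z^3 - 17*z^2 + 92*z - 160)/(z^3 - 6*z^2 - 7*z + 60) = (z - 8)/(z + 3)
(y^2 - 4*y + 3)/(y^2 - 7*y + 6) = (y - 3)/(y - 6)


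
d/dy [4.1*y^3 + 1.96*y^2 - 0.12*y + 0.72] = 12.3*y^2 + 3.92*y - 0.12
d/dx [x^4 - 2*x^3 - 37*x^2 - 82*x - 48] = 4*x^3 - 6*x^2 - 74*x - 82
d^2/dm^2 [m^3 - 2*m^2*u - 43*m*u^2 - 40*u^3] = 6*m - 4*u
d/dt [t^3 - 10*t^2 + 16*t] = 3*t^2 - 20*t + 16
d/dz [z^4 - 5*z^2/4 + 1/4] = z*(8*z^2 - 5)/2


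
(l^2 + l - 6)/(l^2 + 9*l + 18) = (l - 2)/(l + 6)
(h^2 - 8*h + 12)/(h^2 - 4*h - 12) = (h - 2)/(h + 2)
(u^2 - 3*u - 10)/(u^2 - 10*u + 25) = (u + 2)/(u - 5)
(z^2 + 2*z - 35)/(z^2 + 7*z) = (z - 5)/z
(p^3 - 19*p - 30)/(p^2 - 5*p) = p + 5 + 6/p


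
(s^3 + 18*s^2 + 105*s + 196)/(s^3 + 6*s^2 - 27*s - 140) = (s + 7)/(s - 5)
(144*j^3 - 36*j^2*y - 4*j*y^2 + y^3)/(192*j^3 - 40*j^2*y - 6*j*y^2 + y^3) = (-6*j + y)/(-8*j + y)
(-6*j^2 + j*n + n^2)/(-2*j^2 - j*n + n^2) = (3*j + n)/(j + n)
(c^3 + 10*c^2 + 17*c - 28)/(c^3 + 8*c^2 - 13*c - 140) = (c^2 + 3*c - 4)/(c^2 + c - 20)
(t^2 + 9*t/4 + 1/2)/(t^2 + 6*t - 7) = (4*t^2 + 9*t + 2)/(4*(t^2 + 6*t - 7))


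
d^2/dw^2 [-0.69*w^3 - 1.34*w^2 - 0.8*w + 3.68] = -4.14*w - 2.68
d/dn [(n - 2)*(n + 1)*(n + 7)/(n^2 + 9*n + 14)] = n*(n + 4)/(n^2 + 4*n + 4)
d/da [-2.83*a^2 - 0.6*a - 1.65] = -5.66*a - 0.6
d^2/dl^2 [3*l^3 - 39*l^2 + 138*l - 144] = 18*l - 78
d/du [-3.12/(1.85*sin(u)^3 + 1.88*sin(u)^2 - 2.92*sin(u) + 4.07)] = (17.316*sin(u)^2 + 11.7312*sin(u) - 9.1104)*cos(u)/(1.85*sin(u)^3 + 1.88*sin(u)^2 - 2.92*sin(u) + 4.07)^2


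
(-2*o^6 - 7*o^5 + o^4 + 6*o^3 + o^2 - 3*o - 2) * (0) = 0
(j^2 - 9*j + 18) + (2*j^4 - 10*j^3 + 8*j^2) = 2*j^4 - 10*j^3 + 9*j^2 - 9*j + 18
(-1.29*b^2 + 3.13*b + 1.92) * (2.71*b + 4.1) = -3.4959*b^3 + 3.1933*b^2 + 18.0362*b + 7.872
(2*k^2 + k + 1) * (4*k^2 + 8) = 8*k^4 + 4*k^3 + 20*k^2 + 8*k + 8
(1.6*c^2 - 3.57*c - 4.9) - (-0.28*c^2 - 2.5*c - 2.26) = 1.88*c^2 - 1.07*c - 2.64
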